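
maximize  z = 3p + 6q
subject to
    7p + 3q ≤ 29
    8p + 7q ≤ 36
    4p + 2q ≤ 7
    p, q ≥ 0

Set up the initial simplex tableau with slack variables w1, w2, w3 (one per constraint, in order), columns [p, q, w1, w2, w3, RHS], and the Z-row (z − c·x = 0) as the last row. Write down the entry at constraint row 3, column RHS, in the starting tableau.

The RHS of constraint 3 is b_3 = 7.

7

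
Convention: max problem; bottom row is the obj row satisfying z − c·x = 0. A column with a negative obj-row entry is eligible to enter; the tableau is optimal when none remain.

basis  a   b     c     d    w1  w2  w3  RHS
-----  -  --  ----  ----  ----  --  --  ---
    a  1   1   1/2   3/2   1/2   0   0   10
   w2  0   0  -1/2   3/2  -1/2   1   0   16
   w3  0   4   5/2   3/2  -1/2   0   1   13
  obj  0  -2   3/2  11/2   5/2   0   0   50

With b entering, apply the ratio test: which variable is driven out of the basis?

w3

Column b entries and ratios — a: 10/1 = 10; w2: 0 ≤ 0, skip; w3: 13/4 = 13/4.
Smallest ratio is 13/4 in the row of w3, so w3 leaves.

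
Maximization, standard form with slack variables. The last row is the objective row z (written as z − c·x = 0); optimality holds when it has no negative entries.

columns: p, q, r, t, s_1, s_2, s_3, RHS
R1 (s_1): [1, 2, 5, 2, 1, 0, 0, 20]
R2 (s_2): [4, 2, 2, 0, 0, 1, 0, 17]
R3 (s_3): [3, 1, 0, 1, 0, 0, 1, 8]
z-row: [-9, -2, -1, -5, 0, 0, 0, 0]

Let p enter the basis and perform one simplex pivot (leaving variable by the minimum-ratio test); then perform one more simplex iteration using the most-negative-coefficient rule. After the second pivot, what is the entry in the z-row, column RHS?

Ratio test on column p — row 1: 20/1 = 20; row 2: 17/4 = 17/4; row 3: 8/3 = 8/3. Minimum is 8/3 at row 3 (s_3 leaves); pivot element 3.
Divide row 3 by 3; eliminate column p from the other rows.
Second iteration: most negative z-row entry is -2 in column t, so t enters.
Ratio test on column t — row 1: (52/3)/(5/3) = 52/5; row 2: entry -4/3 ≤ 0; row 3: (8/3)/(1/3) = 8. Minimum is 8 at row 3 (p leaves); pivot element 1/3.
Divide row 3 by 1/3; eliminate column t from the other rows.
After both pivots, the entry at the z-row, column RHS is 40.

40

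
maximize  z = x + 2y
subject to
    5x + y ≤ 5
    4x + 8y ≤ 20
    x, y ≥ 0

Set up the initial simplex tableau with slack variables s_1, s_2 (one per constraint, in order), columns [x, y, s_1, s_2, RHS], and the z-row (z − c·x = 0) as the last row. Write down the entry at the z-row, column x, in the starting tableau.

The z-row carries the negated objective coefficients: the x entry is -1.

-1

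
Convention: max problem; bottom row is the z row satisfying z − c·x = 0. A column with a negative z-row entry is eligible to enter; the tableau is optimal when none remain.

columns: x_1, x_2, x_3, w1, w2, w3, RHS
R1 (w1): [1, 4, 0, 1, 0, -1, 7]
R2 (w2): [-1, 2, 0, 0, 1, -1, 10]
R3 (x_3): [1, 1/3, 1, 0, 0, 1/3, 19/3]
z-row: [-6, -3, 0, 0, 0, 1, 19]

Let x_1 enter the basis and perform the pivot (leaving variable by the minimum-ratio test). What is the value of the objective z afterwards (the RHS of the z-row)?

Ratio test on column x_1 — row 1: 7/1 = 7; row 2: entry -1 ≤ 0; row 3: (19/3)/1 = 19/3. Minimum is 19/3 at row 3 (x_3 leaves); pivot element 1.
Pivot on row 3; the z-row RHS becomes 19 − (-6)·(19/3) = 57.

57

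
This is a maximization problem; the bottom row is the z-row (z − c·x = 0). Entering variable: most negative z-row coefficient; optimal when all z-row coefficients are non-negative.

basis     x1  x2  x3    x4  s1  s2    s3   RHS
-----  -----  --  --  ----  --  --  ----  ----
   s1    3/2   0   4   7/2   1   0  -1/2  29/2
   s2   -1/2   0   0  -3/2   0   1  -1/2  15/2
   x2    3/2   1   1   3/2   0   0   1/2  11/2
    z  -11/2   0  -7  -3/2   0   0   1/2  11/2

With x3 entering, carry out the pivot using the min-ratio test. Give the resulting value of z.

247/8

Ratio test on column x3 — row 1: (29/2)/4 = 29/8; row 2: entry 0 ≤ 0; row 3: (11/2)/1 = 11/2. Minimum is 29/8 at row 1 (s1 leaves); pivot element 4.
Pivot on row 1; the z-row RHS becomes 11/2 − (-7)·(29/8) = 247/8.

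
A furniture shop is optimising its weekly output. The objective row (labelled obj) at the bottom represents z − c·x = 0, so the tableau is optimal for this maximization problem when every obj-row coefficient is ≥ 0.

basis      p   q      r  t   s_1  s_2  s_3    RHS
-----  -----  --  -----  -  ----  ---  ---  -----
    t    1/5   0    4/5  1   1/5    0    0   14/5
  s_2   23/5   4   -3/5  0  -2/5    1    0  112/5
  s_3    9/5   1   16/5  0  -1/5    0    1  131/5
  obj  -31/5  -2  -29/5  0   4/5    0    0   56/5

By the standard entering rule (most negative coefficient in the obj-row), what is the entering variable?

Negative obj-row entries: p: -31/5, q: -2, r: -29/5.
The most negative is -31/5 in column p, so p enters.

p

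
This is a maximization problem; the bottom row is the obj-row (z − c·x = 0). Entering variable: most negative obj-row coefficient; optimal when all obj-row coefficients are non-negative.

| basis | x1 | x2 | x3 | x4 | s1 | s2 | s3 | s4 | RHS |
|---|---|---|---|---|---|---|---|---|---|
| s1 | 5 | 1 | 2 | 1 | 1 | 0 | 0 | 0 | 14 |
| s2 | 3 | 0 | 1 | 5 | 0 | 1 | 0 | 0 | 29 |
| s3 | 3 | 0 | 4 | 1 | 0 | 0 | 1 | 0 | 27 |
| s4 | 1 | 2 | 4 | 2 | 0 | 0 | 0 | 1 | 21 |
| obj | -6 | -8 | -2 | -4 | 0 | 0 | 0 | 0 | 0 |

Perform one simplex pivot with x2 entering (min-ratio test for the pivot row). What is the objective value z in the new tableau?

Ratio test on column x2 — row 1: 14/1 = 14; row 2: entry 0 ≤ 0; row 3: entry 0 ≤ 0; row 4: 21/2 = 21/2. Minimum is 21/2 at row 4 (s4 leaves); pivot element 2.
Pivot on row 4; the obj-row RHS becomes 0 − (-8)·(21/2) = 84.

84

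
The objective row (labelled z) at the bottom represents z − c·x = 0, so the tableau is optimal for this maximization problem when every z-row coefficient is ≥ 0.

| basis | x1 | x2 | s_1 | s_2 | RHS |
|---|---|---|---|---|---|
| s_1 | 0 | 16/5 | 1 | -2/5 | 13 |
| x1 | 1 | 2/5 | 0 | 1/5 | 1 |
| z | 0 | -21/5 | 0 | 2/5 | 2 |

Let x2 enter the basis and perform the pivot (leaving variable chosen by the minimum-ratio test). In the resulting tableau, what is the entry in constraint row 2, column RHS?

5/2

Ratio test on column x2 — row 1: 13/(16/5) = 65/16; row 2: 1/(2/5) = 5/2. Minimum is 5/2 at row 2 (x1 leaves); pivot element 2/5.
Divide row 2 by 2/5; eliminate column x2 from the other rows.
In the new row 2, the RHS entry is the old entry divided by the pivot: 1/(2/5) = 5/2.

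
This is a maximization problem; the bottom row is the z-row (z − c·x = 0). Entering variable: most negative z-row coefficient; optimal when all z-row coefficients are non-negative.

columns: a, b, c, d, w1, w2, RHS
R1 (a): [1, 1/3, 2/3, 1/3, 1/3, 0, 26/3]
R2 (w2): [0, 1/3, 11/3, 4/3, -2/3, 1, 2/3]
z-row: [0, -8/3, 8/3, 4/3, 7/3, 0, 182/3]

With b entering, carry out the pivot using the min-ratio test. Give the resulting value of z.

66

Ratio test on column b — row 1: (26/3)/(1/3) = 26; row 2: (2/3)/(1/3) = 2. Minimum is 2 at row 2 (w2 leaves); pivot element 1/3.
Pivot on row 2; the z-row RHS becomes 182/3 − (-8/3)·2 = 66.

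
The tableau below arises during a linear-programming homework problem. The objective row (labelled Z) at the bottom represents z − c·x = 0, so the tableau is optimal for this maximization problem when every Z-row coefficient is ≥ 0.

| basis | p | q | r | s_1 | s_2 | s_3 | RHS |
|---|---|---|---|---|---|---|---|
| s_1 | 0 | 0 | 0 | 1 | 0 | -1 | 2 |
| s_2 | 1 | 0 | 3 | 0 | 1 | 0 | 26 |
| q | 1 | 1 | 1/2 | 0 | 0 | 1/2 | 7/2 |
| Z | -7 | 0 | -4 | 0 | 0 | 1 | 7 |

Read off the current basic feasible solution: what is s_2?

s_2 is basic (row 2); its value is the RHS of that row, 26.

26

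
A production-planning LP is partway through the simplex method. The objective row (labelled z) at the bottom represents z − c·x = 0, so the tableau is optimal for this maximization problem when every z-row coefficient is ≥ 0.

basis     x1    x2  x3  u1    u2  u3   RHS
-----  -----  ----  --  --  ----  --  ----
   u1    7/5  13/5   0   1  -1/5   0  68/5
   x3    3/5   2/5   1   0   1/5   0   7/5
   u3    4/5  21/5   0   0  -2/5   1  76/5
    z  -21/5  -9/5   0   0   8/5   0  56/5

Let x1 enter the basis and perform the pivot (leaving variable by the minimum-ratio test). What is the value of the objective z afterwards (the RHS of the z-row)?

21

Ratio test on column x1 — row 1: (68/5)/(7/5) = 68/7; row 2: (7/5)/(3/5) = 7/3; row 3: (76/5)/(4/5) = 19. Minimum is 7/3 at row 2 (x3 leaves); pivot element 3/5.
Pivot on row 2; the z-row RHS becomes 56/5 − (-21/5)·(7/3) = 21.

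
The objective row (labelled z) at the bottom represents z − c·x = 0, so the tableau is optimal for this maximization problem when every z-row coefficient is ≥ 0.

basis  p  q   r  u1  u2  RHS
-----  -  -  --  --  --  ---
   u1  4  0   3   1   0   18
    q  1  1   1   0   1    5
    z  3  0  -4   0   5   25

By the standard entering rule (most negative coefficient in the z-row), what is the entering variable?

Negative z-row entries: r: -4.
The most negative is -4 in column r, so r enters.

r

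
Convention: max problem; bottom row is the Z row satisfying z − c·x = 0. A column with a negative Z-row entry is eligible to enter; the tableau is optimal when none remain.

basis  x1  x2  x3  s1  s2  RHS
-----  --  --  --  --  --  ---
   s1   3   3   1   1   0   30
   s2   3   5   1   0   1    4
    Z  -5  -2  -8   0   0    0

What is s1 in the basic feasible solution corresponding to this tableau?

30

s1 is basic (row 1); its value is the RHS of that row, 30.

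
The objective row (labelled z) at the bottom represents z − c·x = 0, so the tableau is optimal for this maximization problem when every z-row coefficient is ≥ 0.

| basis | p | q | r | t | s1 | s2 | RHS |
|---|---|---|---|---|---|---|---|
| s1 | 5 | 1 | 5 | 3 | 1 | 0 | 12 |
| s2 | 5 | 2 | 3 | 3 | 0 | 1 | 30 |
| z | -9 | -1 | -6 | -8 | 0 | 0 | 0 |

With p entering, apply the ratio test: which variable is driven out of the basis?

Column p entries and ratios — s1: 12/5 = 12/5; s2: 30/5 = 6.
Smallest ratio is 12/5 in the row of s1, so s1 leaves.

s1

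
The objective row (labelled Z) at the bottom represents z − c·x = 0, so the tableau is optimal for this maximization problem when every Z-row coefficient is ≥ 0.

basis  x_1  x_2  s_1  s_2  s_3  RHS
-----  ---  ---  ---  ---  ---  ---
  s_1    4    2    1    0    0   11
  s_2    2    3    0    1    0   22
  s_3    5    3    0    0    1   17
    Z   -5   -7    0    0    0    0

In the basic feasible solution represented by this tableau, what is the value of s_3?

17

s_3 is basic (row 3); its value is the RHS of that row, 17.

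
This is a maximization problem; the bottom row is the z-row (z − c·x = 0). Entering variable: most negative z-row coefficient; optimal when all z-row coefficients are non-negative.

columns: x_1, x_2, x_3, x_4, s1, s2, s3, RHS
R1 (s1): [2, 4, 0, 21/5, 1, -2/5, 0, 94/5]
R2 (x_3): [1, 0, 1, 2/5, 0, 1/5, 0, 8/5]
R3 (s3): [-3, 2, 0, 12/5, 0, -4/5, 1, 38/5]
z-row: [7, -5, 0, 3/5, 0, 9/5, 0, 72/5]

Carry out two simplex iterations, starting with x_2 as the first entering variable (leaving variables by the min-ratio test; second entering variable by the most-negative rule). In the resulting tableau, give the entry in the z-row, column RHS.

Ratio test on column x_2 — row 1: (94/5)/4 = 47/10; row 2: entry 0 ≤ 0; row 3: (38/5)/2 = 19/5. Minimum is 19/5 at row 3 (s3 leaves); pivot element 2.
Divide row 3 by 2; eliminate column x_2 from the other rows.
Second iteration: most negative z-row entry is -1/2 in column x_1, so x_1 enters.
Ratio test on column x_1 — row 1: (18/5)/8 = 9/20; row 2: (8/5)/1 = 8/5; row 3: entry -3/2 ≤ 0. Minimum is 9/20 at row 1 (s1 leaves); pivot element 8.
Divide row 1 by 8; eliminate column x_1 from the other rows.
After both pivots, the entry at the z-row, column RHS is 269/8.

269/8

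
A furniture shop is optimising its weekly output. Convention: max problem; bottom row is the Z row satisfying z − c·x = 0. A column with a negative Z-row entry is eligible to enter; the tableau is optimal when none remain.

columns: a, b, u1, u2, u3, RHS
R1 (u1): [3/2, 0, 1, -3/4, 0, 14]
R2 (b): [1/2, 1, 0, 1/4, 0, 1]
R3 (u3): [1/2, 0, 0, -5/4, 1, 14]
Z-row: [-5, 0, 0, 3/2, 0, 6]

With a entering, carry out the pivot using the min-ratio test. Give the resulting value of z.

16

Ratio test on column a — row 1: 14/(3/2) = 28/3; row 2: 1/(1/2) = 2; row 3: 14/(1/2) = 28. Minimum is 2 at row 2 (b leaves); pivot element 1/2.
Pivot on row 2; the Z-row RHS becomes 6 − (-5)·2 = 16.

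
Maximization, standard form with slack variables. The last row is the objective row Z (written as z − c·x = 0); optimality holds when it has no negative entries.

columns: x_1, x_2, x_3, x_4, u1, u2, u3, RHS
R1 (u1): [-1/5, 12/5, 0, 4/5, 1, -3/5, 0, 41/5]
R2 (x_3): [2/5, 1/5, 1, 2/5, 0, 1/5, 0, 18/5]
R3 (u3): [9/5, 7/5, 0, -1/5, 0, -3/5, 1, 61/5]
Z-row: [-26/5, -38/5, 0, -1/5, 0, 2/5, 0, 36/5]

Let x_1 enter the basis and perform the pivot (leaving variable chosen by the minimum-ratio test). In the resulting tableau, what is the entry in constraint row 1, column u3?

1/9

Ratio test on column x_1 — row 1: entry -1/5 ≤ 0; row 2: (18/5)/(2/5) = 9; row 3: (61/5)/(9/5) = 61/9. Minimum is 61/9 at row 3 (u3 leaves); pivot element 9/5.
Divide row 3 by 9/5; eliminate column x_1 from the other rows.
Row 1 update in column u3: 0 − (-1/5)·(5/9) = 1/9.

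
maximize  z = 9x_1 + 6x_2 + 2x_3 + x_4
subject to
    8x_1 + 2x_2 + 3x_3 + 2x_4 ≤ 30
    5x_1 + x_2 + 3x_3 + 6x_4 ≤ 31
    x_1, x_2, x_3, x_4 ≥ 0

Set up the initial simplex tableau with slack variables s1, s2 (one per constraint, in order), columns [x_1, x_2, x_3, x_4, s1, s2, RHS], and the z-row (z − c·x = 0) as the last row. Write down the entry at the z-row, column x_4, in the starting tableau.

-1

The z-row carries the negated objective coefficients: the x_4 entry is -1.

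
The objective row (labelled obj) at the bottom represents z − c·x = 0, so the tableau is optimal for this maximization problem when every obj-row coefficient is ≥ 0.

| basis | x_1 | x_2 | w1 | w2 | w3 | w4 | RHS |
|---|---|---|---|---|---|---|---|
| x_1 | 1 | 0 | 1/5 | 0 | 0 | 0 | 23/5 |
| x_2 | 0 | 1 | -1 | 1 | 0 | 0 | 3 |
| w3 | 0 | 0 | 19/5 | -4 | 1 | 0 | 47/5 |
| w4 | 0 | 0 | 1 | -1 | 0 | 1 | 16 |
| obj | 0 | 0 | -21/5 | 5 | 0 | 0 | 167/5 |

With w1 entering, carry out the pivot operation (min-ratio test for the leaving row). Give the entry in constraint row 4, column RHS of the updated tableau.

257/19

Ratio test on column w1 — row 1: (23/5)/(1/5) = 23; row 2: entry -1 ≤ 0; row 3: (47/5)/(19/5) = 47/19; row 4: 16/1 = 16. Minimum is 47/19 at row 3 (w3 leaves); pivot element 19/5.
Divide row 3 by 19/5; eliminate column w1 from the other rows.
Row 4 update in column RHS: 16 − 1·(47/19) = 257/19.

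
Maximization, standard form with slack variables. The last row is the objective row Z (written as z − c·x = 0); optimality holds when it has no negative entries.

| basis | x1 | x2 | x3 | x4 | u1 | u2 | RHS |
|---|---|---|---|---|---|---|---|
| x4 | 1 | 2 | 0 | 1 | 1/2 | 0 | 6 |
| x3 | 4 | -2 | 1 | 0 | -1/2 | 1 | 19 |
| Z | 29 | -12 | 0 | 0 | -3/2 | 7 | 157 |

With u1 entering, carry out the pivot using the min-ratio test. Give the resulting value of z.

Ratio test on column u1 — row 1: 6/(1/2) = 12; row 2: entry -1/2 ≤ 0. Minimum is 12 at row 1 (x4 leaves); pivot element 1/2.
Pivot on row 1; the Z-row RHS becomes 157 − (-3/2)·12 = 175.

175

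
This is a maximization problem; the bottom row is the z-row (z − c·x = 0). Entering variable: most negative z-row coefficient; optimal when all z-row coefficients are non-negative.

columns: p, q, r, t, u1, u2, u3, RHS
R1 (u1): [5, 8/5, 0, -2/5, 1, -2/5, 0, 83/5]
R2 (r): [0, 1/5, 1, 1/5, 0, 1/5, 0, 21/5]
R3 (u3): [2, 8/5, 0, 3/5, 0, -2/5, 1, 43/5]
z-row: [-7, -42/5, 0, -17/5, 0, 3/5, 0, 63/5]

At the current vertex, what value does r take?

21/5

r is basic (row 2); its value is the RHS of that row, 21/5.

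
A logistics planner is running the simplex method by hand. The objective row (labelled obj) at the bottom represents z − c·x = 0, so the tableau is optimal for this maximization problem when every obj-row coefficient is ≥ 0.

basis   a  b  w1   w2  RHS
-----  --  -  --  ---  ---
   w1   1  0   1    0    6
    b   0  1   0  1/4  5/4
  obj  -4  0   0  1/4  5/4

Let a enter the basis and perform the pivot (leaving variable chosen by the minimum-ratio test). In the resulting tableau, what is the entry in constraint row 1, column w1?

Ratio test on column a — row 1: 6/1 = 6; row 2: entry 0 ≤ 0. Minimum is 6 at row 1 (w1 leaves); pivot element 1.
Divide row 1 by 1; eliminate column a from the other rows.
In the new row 1, the w1 entry is the old entry divided by the pivot: 1/1 = 1.

1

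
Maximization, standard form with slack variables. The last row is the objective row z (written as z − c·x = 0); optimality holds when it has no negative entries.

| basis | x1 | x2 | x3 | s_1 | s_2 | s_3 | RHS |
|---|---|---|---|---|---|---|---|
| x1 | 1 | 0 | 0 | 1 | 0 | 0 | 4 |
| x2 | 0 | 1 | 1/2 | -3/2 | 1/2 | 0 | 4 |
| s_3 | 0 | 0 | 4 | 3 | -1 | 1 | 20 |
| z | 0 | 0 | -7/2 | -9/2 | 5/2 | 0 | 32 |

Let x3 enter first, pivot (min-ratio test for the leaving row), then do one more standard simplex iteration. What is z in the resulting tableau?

57

Ratio test on column x3 — row 1: entry 0 ≤ 0; row 2: 4/(1/2) = 8; row 3: 20/4 = 5. Minimum is 5 at row 3 (s_3 leaves); pivot element 4.
Pivot on row 3; the z-row RHS becomes 32 − (-7/2)·5 = 99/2.
Next entering variable (most negative z-row entry -15/8): s_1.
Ratio test on column s_1 — row 1: 4/1 = 4; row 2: entry -15/8 ≤ 0; row 3: 5/(3/4) = 20/3. Minimum is 4 at row 1 (x1 leaves); pivot element 1.
After the second pivot the z-row RHS is 99/2 − (-15/8)·4 = 57.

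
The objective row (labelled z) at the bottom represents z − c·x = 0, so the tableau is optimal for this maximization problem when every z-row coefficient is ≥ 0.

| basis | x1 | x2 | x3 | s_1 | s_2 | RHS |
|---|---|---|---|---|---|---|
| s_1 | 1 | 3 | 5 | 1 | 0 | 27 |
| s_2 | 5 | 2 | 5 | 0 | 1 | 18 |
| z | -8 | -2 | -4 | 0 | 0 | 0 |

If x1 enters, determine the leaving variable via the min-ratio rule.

s_2

Column x1 entries and ratios — s_1: 27/1 = 27; s_2: 18/5 = 18/5.
Smallest ratio is 18/5 in the row of s_2, so s_2 leaves.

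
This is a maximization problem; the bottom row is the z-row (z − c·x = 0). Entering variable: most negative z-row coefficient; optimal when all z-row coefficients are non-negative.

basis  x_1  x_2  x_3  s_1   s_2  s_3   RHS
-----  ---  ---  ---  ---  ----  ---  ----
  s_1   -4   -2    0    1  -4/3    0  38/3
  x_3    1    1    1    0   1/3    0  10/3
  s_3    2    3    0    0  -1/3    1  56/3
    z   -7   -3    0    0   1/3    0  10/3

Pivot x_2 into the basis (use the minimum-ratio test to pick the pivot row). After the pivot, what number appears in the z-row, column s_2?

4/3

Ratio test on column x_2 — row 1: entry -2 ≤ 0; row 2: (10/3)/1 = 10/3; row 3: (56/3)/3 = 56/9. Minimum is 10/3 at row 2 (x_3 leaves); pivot element 1.
Divide row 2 by 1; eliminate column x_2 from the other rows.
z-row update in column s_2: 1/3 − (-3)·(1/3) = 4/3.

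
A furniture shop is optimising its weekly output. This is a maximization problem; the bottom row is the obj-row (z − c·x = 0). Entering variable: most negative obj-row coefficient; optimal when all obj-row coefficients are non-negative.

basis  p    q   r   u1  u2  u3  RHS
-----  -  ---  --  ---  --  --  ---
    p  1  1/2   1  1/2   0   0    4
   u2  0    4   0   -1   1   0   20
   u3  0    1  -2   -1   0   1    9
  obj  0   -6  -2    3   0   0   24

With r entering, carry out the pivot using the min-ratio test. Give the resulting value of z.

32

Ratio test on column r — row 1: 4/1 = 4; row 2: entry 0 ≤ 0; row 3: entry -2 ≤ 0. Minimum is 4 at row 1 (p leaves); pivot element 1.
Pivot on row 1; the obj-row RHS becomes 24 − (-2)·4 = 32.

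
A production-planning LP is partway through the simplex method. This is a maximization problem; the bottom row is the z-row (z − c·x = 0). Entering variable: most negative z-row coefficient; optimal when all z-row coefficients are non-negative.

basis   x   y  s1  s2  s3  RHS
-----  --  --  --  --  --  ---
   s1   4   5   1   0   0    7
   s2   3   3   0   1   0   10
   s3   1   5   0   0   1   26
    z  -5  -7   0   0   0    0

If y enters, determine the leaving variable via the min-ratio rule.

s1

Column y entries and ratios — s1: 7/5 = 7/5; s2: 10/3 = 10/3; s3: 26/5 = 26/5.
Smallest ratio is 7/5 in the row of s1, so s1 leaves.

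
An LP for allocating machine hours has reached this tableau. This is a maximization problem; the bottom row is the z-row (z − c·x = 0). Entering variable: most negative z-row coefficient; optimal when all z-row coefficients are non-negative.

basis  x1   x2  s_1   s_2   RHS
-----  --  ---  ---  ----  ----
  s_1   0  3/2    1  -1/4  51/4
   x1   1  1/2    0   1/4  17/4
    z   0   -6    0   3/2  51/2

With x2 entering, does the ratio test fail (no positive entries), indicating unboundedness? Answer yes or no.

Column x2 has positive entries in row(s) 1, 2, so the ratio test bounds it — not unbounded.

no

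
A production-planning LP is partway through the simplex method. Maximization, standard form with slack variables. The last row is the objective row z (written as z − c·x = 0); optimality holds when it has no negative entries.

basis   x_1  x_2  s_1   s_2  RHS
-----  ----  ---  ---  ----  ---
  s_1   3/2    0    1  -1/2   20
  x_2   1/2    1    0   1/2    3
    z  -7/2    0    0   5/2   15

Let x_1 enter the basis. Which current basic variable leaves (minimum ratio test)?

Column x_1 entries and ratios — s_1: 20/(3/2) = 40/3; x_2: 3/(1/2) = 6.
Smallest ratio is 6 in the row of x_2, so x_2 leaves.

x_2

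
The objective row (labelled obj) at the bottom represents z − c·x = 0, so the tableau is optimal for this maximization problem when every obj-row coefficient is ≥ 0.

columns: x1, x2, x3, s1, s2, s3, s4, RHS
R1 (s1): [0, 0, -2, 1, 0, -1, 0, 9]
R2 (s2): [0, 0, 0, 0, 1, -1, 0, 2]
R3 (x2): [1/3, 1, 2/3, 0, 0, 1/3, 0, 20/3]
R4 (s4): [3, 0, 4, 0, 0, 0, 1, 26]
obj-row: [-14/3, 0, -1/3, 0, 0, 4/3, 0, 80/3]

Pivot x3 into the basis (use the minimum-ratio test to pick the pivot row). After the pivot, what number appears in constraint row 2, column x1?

Ratio test on column x3 — row 1: entry -2 ≤ 0; row 2: entry 0 ≤ 0; row 3: (20/3)/(2/3) = 10; row 4: 26/4 = 13/2. Minimum is 13/2 at row 4 (s4 leaves); pivot element 4.
Divide row 4 by 4; eliminate column x3 from the other rows.
Row 2 update in column x1: 0 − 0·(3/4) = 0.

0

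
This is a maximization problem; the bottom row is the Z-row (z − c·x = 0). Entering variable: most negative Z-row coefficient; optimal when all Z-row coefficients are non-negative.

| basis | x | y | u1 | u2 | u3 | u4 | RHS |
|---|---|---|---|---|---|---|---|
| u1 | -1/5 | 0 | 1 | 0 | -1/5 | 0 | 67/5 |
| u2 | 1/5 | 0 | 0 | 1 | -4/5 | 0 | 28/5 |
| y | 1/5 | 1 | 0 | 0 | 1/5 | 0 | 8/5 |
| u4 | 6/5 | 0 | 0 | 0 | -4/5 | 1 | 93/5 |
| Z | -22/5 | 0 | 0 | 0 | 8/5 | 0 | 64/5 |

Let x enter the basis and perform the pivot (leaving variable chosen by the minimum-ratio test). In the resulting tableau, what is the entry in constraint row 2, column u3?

Ratio test on column x — row 1: entry -1/5 ≤ 0; row 2: (28/5)/(1/5) = 28; row 3: (8/5)/(1/5) = 8; row 4: (93/5)/(6/5) = 31/2. Minimum is 8 at row 3 (y leaves); pivot element 1/5.
Divide row 3 by 1/5; eliminate column x from the other rows.
Row 2 update in column u3: -4/5 − (1/5)·1 = -1.

-1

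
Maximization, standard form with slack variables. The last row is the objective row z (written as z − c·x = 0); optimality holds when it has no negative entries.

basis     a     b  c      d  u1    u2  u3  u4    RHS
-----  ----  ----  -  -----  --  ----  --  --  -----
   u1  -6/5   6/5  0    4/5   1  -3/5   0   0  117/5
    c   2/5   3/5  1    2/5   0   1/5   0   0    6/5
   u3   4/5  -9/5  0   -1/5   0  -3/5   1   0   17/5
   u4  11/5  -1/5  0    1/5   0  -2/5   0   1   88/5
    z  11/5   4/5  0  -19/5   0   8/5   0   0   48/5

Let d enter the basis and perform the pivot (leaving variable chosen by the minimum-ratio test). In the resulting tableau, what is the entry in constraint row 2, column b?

3/2

Ratio test on column d — row 1: (117/5)/(4/5) = 117/4; row 2: (6/5)/(2/5) = 3; row 3: entry -1/5 ≤ 0; row 4: (88/5)/(1/5) = 88. Minimum is 3 at row 2 (c leaves); pivot element 2/5.
Divide row 2 by 2/5; eliminate column d from the other rows.
In the new row 2, the b entry is the old entry divided by the pivot: (3/5)/(2/5) = 3/2.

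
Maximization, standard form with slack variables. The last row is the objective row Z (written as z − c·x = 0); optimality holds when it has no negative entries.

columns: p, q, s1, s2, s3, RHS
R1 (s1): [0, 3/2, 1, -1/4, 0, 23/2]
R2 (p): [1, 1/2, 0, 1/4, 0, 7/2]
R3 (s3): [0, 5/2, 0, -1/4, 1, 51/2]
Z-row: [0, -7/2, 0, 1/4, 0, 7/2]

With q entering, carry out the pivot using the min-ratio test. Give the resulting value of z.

Ratio test on column q — row 1: (23/2)/(3/2) = 23/3; row 2: (7/2)/(1/2) = 7; row 3: (51/2)/(5/2) = 51/5. Minimum is 7 at row 2 (p leaves); pivot element 1/2.
Pivot on row 2; the Z-row RHS becomes 7/2 − (-7/2)·7 = 28.

28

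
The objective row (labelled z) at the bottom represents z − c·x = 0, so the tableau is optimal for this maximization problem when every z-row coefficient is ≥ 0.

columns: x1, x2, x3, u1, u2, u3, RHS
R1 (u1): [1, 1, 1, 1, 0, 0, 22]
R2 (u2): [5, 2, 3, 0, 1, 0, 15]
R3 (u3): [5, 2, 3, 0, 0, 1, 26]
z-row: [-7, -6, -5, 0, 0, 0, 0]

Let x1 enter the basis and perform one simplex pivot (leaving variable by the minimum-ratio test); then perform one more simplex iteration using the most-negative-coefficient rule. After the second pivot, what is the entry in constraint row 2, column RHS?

15/2

Ratio test on column x1 — row 1: 22/1 = 22; row 2: 15/5 = 3; row 3: 26/5 = 26/5. Minimum is 3 at row 2 (u2 leaves); pivot element 5.
Divide row 2 by 5; eliminate column x1 from the other rows.
Second iteration: most negative z-row entry is -16/5 in column x2, so x2 enters.
Ratio test on column x2 — row 1: 19/(3/5) = 95/3; row 2: 3/(2/5) = 15/2; row 3: entry 0 ≤ 0. Minimum is 15/2 at row 2 (x1 leaves); pivot element 2/5.
Divide row 2 by 2/5; eliminate column x2 from the other rows.
After both pivots, the entry at constraint row 2, column RHS is 15/2.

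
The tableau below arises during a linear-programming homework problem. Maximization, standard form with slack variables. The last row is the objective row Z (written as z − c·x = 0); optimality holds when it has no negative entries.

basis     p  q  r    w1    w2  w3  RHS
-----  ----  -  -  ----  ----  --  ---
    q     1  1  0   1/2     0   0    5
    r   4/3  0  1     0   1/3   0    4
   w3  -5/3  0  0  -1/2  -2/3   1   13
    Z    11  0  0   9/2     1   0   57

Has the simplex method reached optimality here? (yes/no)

yes

Every Z-row coefficient is ≥ 0, so the tableau is optimal.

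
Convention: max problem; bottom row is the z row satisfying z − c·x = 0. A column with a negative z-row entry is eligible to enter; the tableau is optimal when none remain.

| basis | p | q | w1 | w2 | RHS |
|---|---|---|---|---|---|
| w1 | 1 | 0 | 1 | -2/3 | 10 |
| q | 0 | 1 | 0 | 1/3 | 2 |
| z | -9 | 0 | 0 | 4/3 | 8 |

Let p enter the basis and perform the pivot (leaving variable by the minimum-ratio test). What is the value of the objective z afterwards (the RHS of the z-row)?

98

Ratio test on column p — row 1: 10/1 = 10; row 2: entry 0 ≤ 0. Minimum is 10 at row 1 (w1 leaves); pivot element 1.
Pivot on row 1; the z-row RHS becomes 8 − (-9)·10 = 98.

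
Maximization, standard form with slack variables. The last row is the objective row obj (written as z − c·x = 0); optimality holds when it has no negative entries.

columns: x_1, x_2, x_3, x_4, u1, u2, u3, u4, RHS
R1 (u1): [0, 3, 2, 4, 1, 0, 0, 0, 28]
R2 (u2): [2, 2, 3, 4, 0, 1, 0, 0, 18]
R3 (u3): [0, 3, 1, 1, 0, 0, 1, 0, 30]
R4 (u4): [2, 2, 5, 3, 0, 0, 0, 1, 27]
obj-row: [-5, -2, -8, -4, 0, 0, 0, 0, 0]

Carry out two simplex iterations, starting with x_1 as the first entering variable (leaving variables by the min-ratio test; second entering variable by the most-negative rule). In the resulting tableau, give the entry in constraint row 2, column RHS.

9/4

Ratio test on column x_1 — row 1: entry 0 ≤ 0; row 2: 18/2 = 9; row 3: entry 0 ≤ 0; row 4: 27/2 = 27/2. Minimum is 9 at row 2 (u2 leaves); pivot element 2.
Divide row 2 by 2; eliminate column x_1 from the other rows.
Second iteration: most negative obj-row entry is -1/2 in column x_3, so x_3 enters.
Ratio test on column x_3 — row 1: 28/2 = 14; row 2: 9/(3/2) = 6; row 3: 30/1 = 30; row 4: 9/2 = 9/2. Minimum is 9/2 at row 4 (u4 leaves); pivot element 2.
Divide row 4 by 2; eliminate column x_3 from the other rows.
After both pivots, the entry at constraint row 2, column RHS is 9/4.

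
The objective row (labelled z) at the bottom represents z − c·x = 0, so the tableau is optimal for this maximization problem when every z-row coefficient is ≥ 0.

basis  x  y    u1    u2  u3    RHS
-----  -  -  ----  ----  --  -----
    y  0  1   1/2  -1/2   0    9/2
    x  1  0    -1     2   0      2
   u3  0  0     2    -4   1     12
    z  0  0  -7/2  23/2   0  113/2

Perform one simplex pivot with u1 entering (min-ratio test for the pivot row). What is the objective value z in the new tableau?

Ratio test on column u1 — row 1: (9/2)/(1/2) = 9; row 2: entry -1 ≤ 0; row 3: 12/2 = 6. Minimum is 6 at row 3 (u3 leaves); pivot element 2.
Pivot on row 3; the z-row RHS becomes 113/2 − (-7/2)·6 = 155/2.

155/2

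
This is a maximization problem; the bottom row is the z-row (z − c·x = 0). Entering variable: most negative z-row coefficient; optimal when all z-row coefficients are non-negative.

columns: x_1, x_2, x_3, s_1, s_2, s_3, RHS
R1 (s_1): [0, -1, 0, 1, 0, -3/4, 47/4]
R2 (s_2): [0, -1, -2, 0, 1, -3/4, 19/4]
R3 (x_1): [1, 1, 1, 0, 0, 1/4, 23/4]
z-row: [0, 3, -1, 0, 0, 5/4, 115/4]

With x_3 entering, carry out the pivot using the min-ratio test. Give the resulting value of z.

Ratio test on column x_3 — row 1: entry 0 ≤ 0; row 2: entry -2 ≤ 0; row 3: (23/4)/1 = 23/4. Minimum is 23/4 at row 3 (x_1 leaves); pivot element 1.
Pivot on row 3; the z-row RHS becomes 115/4 − (-1)·(23/4) = 69/2.

69/2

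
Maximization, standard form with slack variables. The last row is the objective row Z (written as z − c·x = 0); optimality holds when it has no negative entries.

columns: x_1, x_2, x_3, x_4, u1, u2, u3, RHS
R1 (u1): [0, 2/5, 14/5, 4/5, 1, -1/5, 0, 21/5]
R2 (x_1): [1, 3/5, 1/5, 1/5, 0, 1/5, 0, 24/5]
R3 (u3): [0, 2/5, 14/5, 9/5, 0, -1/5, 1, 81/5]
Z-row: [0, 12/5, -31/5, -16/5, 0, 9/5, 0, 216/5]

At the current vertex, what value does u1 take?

21/5

u1 is basic (row 1); its value is the RHS of that row, 21/5.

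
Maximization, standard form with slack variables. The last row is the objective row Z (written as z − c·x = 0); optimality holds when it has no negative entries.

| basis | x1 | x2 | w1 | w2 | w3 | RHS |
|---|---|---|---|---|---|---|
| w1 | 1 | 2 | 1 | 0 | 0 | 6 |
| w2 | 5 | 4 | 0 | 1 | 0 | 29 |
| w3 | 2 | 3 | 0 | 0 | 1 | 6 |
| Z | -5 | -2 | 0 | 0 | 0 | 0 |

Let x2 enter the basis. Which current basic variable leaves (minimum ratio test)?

Column x2 entries and ratios — w1: 6/2 = 3; w2: 29/4 = 29/4; w3: 6/3 = 2.
Smallest ratio is 2 in the row of w3, so w3 leaves.

w3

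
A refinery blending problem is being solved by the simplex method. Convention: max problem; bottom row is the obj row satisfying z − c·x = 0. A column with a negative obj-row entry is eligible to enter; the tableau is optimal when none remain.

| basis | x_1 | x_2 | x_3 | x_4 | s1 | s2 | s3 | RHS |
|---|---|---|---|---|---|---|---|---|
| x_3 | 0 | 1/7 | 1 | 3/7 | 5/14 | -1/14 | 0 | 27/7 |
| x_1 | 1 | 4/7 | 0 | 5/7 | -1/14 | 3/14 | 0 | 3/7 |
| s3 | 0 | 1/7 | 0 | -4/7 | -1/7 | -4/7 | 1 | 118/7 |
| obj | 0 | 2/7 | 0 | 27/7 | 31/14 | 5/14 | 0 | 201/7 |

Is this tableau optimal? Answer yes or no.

Every obj-row coefficient is ≥ 0, so the tableau is optimal.

yes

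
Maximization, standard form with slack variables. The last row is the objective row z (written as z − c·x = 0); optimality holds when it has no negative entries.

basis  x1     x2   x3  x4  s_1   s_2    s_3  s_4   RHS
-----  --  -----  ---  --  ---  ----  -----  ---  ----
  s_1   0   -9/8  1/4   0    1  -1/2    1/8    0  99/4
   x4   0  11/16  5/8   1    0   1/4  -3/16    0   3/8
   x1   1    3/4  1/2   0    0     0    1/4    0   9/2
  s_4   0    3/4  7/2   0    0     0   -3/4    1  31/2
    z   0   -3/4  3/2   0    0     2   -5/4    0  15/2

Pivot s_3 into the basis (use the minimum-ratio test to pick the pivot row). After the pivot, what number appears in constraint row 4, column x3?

Ratio test on column s_3 — row 1: (99/4)/(1/8) = 198; row 2: entry -3/16 ≤ 0; row 3: (9/2)/(1/4) = 18; row 4: entry -3/4 ≤ 0. Minimum is 18 at row 3 (x1 leaves); pivot element 1/4.
Divide row 3 by 1/4; eliminate column s_3 from the other rows.
Row 4 update in column x3: 7/2 − (-3/4)·2 = 5.

5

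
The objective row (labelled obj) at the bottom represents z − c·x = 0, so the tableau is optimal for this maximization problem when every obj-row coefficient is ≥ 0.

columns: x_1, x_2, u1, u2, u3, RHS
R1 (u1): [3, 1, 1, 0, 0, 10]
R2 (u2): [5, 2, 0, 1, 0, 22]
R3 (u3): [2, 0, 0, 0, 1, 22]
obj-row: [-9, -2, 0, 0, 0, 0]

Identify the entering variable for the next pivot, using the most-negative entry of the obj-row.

Negative obj-row entries: x_1: -9, x_2: -2.
The most negative is -9 in column x_1, so x_1 enters.

x_1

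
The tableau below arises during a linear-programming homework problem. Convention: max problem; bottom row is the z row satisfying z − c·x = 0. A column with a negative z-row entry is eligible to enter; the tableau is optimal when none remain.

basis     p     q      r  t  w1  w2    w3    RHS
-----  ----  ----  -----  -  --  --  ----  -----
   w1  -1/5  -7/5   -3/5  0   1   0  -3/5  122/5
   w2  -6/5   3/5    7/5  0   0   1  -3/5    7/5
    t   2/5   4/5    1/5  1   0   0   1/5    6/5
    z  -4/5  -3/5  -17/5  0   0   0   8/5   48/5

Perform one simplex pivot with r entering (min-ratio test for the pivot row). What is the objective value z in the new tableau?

13

Ratio test on column r — row 1: entry -3/5 ≤ 0; row 2: (7/5)/(7/5) = 1; row 3: (6/5)/(1/5) = 6. Minimum is 1 at row 2 (w2 leaves); pivot element 7/5.
Pivot on row 2; the z-row RHS becomes 48/5 − (-17/5)·1 = 13.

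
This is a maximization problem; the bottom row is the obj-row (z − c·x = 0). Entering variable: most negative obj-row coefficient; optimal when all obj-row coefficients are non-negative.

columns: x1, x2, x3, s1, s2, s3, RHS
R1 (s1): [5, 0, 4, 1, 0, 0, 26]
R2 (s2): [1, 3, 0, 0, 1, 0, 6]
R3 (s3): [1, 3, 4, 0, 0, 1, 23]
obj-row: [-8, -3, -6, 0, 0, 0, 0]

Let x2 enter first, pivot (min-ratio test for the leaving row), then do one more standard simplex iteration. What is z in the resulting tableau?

212/5

Ratio test on column x2 — row 1: entry 0 ≤ 0; row 2: 6/3 = 2; row 3: 23/3 = 23/3. Minimum is 2 at row 2 (s2 leaves); pivot element 3.
Pivot on row 2; the obj-row RHS becomes 0 − (-3)·2 = 6.
Next entering variable (most negative obj-row entry -7): x1.
Ratio test on column x1 — row 1: 26/5 = 26/5; row 2: 2/(1/3) = 6; row 3: entry 0 ≤ 0. Minimum is 26/5 at row 1 (s1 leaves); pivot element 5.
After the second pivot the obj-row RHS is 6 − (-7)·(26/5) = 212/5.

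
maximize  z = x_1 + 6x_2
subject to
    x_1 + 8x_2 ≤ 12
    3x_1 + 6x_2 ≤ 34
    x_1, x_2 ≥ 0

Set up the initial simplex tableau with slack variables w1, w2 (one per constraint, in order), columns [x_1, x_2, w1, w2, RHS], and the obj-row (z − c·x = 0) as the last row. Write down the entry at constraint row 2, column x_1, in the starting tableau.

Constraint 2 has coefficient 3 on x_1.

3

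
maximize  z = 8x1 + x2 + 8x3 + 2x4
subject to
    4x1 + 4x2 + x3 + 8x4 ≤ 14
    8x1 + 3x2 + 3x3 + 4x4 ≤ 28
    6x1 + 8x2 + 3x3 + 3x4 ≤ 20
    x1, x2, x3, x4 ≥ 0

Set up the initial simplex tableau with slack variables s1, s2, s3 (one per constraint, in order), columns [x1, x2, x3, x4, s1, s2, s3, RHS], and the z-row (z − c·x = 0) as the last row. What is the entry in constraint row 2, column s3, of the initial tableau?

Slack s3 belongs to constraint 3; its column is the unit vector e_3, so the entry in row 2 is 0.

0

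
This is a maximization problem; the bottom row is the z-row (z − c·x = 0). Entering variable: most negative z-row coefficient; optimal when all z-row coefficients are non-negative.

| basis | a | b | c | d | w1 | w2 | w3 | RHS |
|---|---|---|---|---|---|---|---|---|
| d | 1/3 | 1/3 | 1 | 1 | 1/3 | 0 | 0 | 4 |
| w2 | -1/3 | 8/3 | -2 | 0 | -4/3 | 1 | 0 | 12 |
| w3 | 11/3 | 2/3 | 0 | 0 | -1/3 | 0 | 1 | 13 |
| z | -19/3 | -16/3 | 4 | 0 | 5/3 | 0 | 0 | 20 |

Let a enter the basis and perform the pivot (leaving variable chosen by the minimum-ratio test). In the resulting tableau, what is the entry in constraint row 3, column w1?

-1/11

Ratio test on column a — row 1: 4/(1/3) = 12; row 2: entry -1/3 ≤ 0; row 3: 13/(11/3) = 39/11. Minimum is 39/11 at row 3 (w3 leaves); pivot element 11/3.
Divide row 3 by 11/3; eliminate column a from the other rows.
In the new row 3, the w1 entry is the old entry divided by the pivot: (-1/3)/(11/3) = -1/11.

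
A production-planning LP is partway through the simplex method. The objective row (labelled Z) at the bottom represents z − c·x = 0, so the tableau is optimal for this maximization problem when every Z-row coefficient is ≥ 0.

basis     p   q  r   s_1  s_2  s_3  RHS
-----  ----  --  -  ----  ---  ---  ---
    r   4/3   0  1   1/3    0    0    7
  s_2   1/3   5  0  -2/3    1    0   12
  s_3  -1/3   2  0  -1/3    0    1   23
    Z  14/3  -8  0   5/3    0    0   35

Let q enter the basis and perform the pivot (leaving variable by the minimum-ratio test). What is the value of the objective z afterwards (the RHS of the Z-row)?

271/5

Ratio test on column q — row 1: entry 0 ≤ 0; row 2: 12/5 = 12/5; row 3: 23/2 = 23/2. Minimum is 12/5 at row 2 (s_2 leaves); pivot element 5.
Pivot on row 2; the Z-row RHS becomes 35 − (-8)·(12/5) = 271/5.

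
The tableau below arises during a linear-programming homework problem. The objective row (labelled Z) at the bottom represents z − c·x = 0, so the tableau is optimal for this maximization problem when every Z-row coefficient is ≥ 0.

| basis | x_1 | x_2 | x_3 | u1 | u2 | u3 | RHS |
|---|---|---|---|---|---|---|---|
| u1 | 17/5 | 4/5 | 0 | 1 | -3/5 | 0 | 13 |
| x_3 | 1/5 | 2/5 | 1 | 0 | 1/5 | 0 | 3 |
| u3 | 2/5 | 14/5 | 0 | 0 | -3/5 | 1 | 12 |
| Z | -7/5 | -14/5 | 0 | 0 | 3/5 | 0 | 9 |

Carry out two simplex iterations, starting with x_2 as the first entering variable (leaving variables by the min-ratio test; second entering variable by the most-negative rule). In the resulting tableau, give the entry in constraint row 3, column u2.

-9/46

Ratio test on column x_2 — row 1: 13/(4/5) = 65/4; row 2: 3/(2/5) = 15/2; row 3: 12/(14/5) = 30/7. Minimum is 30/7 at row 3 (u3 leaves); pivot element 14/5.
Divide row 3 by 14/5; eliminate column x_2 from the other rows.
Second iteration: most negative Z-row entry is -1 in column x_1, so x_1 enters.
Ratio test on column x_1 — row 1: (67/7)/(23/7) = 67/23; row 2: (9/7)/(1/7) = 9; row 3: (30/7)/(1/7) = 30. Minimum is 67/23 at row 1 (u1 leaves); pivot element 23/7.
Divide row 1 by 23/7; eliminate column x_1 from the other rows.
After both pivots, the entry at constraint row 3, column u2 is -9/46.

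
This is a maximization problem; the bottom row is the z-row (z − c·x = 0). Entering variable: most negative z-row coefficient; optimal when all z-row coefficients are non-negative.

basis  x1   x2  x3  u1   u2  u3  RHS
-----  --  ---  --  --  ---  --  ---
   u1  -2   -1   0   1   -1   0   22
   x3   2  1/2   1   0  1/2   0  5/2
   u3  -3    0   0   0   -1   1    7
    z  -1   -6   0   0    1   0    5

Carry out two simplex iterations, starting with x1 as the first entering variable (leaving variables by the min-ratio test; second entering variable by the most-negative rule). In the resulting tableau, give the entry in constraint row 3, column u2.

Ratio test on column x1 — row 1: entry -2 ≤ 0; row 2: (5/2)/2 = 5/4; row 3: entry -3 ≤ 0. Minimum is 5/4 at row 2 (x3 leaves); pivot element 2.
Divide row 2 by 2; eliminate column x1 from the other rows.
Second iteration: most negative z-row entry is -23/4 in column x2, so x2 enters.
Ratio test on column x2 — row 1: entry -1/2 ≤ 0; row 2: (5/4)/(1/4) = 5; row 3: (43/4)/(3/4) = 43/3. Minimum is 5 at row 2 (x1 leaves); pivot element 1/4.
Divide row 2 by 1/4; eliminate column x2 from the other rows.
After both pivots, the entry at constraint row 3, column u2 is -1.

-1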